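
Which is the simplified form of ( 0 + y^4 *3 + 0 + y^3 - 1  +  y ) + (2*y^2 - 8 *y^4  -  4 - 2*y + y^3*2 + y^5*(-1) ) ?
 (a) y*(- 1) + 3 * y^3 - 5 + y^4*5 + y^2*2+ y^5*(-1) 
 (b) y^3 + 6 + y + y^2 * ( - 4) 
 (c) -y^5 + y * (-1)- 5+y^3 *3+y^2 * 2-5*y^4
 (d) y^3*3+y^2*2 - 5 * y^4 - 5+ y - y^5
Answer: c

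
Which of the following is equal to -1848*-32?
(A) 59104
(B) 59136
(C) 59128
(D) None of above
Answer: B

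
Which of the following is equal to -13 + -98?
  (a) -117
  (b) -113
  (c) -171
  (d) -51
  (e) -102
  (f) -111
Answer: f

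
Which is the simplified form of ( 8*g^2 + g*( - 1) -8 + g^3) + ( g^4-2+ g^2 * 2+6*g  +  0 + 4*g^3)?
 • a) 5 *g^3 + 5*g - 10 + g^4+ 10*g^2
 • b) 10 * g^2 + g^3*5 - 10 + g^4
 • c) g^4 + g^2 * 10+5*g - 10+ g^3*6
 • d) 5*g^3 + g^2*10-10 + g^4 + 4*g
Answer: a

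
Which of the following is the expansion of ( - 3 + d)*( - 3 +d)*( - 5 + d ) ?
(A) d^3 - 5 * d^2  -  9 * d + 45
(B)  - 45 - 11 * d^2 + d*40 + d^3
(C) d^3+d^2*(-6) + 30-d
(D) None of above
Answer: D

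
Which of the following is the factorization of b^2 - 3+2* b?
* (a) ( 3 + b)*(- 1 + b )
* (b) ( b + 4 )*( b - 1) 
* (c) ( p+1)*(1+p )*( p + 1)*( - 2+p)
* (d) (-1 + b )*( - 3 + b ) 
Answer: a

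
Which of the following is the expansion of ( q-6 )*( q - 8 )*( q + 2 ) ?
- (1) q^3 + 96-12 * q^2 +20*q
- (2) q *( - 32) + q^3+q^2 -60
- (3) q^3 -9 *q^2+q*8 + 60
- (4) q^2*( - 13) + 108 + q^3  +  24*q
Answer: 1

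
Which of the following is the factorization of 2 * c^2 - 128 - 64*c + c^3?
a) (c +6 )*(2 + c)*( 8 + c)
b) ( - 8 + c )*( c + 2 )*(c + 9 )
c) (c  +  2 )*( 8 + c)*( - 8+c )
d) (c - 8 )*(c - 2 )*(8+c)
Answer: c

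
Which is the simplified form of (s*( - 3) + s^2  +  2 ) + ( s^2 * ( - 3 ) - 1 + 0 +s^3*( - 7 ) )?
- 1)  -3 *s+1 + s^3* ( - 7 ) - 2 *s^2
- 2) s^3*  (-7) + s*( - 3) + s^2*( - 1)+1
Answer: 1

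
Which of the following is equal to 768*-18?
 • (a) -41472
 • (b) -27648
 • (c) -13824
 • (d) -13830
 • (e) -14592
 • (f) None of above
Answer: c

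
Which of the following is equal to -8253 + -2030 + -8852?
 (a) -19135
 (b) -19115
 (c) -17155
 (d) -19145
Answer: a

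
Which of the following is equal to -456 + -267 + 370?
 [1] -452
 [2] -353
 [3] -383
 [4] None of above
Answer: 2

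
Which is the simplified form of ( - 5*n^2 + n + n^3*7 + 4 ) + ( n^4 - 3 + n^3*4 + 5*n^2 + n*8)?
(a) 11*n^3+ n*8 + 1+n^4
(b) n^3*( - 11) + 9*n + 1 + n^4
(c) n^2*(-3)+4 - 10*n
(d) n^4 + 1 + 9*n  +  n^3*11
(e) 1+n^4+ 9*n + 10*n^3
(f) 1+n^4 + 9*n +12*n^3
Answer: d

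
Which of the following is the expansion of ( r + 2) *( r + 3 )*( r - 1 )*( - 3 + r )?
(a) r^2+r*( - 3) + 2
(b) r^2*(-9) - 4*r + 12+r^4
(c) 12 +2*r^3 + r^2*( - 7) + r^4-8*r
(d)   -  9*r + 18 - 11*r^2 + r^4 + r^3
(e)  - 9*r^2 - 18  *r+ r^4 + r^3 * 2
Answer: d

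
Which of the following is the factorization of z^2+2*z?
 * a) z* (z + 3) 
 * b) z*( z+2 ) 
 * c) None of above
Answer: b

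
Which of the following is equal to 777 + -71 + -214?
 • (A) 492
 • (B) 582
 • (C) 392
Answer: A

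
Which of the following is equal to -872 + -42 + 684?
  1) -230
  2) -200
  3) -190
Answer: 1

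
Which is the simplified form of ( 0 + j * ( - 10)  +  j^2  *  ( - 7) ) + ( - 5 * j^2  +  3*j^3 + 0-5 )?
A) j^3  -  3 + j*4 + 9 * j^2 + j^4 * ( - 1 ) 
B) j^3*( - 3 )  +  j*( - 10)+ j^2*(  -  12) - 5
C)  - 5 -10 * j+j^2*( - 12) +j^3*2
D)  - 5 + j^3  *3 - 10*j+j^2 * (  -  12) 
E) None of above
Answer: D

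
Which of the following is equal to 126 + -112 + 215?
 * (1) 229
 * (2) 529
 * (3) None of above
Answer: 1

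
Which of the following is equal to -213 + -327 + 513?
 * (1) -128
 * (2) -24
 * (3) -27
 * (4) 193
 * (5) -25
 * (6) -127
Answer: 3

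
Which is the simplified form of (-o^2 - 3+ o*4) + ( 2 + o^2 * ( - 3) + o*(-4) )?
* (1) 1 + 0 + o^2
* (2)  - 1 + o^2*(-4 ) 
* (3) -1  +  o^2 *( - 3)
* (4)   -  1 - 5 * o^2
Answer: 2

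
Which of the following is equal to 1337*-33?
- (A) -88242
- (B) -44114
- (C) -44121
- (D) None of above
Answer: C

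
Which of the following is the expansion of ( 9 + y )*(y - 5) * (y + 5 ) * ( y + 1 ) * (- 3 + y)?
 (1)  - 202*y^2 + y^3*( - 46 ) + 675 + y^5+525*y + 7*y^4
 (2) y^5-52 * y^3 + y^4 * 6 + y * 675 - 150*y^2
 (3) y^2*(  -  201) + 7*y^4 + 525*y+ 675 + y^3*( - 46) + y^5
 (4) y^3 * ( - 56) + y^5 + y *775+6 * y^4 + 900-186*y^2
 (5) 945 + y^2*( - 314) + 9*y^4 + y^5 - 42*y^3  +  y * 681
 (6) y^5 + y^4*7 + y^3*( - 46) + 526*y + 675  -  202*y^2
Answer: 1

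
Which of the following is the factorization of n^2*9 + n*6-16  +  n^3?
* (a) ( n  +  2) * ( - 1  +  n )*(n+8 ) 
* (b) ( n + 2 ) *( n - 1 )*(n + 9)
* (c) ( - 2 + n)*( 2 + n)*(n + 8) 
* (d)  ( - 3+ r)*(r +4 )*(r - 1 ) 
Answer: a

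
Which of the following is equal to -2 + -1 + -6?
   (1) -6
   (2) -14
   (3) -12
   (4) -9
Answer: 4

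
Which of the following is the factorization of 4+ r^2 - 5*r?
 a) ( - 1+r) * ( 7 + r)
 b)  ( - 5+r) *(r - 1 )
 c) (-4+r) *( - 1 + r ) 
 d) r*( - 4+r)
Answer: c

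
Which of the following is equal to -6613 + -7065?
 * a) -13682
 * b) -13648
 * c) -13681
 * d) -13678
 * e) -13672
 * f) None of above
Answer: d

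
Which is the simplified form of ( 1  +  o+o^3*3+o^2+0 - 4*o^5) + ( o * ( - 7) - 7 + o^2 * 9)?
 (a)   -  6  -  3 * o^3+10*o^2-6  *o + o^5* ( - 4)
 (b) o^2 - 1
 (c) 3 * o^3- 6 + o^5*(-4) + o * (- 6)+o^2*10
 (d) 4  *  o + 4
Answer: c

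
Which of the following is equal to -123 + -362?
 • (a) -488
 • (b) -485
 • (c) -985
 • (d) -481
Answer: b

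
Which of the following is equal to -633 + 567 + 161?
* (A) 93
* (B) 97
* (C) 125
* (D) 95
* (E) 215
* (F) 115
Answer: D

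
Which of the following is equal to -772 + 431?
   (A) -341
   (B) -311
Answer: A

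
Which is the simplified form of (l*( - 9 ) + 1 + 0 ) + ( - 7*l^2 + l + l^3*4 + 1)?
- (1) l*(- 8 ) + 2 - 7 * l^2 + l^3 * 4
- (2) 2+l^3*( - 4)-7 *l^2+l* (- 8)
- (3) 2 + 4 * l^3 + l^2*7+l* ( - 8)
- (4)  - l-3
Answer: 1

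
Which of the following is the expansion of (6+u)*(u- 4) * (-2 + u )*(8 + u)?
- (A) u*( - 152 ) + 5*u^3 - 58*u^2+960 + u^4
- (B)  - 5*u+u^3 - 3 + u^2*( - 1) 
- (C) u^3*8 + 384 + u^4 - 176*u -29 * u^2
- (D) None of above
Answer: D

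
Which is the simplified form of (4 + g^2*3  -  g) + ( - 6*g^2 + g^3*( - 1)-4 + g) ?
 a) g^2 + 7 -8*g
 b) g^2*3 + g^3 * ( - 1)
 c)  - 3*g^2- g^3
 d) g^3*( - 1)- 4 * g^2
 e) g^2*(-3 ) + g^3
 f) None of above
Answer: c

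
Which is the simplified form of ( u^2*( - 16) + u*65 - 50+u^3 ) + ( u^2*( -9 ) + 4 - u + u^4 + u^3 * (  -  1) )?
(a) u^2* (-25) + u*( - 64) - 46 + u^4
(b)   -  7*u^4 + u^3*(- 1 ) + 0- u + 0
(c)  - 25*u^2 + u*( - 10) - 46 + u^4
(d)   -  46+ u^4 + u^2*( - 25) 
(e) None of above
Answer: e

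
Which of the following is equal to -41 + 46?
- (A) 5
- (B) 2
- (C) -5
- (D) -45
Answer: A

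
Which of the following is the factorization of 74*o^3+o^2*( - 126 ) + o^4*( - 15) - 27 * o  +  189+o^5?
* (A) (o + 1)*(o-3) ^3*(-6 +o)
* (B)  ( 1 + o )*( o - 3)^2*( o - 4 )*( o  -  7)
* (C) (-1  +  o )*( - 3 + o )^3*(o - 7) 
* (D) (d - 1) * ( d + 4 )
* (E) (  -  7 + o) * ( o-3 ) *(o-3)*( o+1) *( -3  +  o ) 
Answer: E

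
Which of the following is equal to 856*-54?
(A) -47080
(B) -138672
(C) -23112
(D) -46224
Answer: D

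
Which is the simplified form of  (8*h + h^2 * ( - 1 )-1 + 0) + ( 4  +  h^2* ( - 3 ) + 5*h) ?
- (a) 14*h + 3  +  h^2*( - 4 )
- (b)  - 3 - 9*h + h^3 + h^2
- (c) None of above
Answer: c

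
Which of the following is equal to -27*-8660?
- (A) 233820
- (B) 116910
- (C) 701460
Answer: A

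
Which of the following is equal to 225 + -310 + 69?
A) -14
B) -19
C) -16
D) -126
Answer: C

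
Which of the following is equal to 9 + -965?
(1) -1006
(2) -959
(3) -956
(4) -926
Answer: 3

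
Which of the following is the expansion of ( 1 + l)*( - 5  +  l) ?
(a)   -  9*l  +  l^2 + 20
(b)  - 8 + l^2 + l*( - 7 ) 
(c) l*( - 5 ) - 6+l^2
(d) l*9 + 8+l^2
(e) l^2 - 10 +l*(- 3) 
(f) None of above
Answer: f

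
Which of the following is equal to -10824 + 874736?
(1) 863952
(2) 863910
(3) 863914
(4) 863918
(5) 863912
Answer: 5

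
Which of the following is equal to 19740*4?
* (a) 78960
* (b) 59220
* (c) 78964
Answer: a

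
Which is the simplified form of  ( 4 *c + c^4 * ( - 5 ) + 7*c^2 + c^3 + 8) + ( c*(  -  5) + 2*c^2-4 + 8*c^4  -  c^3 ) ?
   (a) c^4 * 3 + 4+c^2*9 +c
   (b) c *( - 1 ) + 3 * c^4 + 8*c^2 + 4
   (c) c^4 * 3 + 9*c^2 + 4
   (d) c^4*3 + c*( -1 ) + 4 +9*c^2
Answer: d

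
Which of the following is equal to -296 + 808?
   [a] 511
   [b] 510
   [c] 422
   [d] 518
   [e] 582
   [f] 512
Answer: f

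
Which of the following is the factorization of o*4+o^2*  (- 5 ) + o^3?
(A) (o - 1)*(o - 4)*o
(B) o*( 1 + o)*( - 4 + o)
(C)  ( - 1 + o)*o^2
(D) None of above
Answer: A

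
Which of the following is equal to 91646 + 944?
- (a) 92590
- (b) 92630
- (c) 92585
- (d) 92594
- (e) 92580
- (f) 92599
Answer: a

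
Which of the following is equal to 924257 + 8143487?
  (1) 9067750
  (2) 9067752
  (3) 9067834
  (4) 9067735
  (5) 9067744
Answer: 5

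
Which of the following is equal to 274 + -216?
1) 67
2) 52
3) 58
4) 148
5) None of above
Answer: 3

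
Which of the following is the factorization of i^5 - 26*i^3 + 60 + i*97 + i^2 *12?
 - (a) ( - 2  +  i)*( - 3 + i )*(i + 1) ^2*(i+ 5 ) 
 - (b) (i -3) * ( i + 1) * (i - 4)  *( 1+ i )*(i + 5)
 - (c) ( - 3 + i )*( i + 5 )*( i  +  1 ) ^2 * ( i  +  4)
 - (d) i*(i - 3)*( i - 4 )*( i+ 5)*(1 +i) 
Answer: b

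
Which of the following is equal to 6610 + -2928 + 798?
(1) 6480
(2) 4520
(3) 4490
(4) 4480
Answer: 4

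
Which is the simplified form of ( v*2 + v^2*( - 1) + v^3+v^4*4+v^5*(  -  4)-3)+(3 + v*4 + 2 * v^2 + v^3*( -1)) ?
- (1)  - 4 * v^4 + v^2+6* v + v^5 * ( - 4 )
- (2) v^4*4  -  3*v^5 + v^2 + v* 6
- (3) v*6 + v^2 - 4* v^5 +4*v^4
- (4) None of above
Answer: 3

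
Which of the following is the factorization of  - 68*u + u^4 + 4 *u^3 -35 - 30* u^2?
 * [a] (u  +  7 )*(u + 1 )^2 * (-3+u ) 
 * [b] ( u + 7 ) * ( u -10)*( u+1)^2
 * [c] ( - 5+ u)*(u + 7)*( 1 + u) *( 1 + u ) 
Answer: c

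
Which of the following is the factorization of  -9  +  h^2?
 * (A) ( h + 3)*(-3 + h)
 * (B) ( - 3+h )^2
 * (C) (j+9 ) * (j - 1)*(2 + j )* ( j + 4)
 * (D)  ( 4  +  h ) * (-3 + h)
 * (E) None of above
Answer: A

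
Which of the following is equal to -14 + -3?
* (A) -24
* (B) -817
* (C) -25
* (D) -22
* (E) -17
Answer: E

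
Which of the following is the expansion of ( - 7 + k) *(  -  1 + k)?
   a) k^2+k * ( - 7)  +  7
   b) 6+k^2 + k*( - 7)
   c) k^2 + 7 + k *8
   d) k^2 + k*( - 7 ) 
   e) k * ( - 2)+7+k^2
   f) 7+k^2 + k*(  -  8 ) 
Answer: f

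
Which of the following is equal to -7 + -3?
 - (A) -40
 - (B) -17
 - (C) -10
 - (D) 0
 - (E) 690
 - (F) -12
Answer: C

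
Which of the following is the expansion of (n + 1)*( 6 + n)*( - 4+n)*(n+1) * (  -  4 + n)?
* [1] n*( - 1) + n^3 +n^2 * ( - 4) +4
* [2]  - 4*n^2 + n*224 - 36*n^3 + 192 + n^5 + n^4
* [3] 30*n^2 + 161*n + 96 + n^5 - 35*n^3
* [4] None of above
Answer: 4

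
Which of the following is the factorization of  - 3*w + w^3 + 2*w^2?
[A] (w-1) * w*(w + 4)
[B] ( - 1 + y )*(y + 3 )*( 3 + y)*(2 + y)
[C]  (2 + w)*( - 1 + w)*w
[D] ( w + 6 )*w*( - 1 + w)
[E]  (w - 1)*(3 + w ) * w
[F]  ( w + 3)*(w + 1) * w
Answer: E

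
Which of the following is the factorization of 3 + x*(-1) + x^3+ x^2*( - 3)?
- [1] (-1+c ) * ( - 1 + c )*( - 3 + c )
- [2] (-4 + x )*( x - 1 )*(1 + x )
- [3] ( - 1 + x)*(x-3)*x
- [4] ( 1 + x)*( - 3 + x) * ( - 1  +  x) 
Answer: 4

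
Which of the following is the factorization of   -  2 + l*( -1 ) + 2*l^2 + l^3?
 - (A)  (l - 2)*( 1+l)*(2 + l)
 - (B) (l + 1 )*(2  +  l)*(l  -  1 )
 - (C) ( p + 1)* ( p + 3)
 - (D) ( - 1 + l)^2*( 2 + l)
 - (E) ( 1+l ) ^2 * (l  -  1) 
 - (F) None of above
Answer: B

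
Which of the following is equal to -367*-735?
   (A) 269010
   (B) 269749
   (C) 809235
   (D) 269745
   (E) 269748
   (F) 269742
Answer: D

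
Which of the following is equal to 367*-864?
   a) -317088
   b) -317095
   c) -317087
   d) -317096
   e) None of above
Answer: a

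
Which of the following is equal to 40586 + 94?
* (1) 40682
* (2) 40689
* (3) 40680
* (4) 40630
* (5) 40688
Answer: 3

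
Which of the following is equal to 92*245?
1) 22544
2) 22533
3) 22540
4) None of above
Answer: 3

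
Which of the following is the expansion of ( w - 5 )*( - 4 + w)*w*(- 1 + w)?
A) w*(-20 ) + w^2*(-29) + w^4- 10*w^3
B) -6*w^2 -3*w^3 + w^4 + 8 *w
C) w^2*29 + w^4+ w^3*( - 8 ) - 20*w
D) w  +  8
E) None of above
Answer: E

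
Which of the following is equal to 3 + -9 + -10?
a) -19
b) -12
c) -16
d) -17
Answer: c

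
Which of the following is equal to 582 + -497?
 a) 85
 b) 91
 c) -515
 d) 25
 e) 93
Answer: a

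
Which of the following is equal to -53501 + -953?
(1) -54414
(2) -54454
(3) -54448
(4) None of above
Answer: 2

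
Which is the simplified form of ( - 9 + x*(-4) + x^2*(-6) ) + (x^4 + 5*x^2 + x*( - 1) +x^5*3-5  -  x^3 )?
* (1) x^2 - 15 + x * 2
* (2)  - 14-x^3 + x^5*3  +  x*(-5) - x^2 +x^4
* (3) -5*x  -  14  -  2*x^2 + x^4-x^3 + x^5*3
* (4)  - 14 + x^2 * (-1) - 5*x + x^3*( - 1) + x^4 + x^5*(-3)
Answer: 2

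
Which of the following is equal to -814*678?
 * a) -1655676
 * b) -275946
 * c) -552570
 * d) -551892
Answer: d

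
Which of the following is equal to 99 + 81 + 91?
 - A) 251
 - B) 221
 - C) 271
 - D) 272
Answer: C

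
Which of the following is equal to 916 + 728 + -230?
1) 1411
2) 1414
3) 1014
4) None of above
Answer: 2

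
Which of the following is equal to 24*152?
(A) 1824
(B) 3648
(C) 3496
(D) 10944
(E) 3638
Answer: B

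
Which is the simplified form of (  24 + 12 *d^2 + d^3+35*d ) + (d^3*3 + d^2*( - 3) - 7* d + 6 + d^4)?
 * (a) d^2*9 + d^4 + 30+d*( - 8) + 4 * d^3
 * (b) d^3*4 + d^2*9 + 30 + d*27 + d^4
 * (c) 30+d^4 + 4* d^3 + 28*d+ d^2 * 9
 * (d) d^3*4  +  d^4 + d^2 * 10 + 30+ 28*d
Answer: c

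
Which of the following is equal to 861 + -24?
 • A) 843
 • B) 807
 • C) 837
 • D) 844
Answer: C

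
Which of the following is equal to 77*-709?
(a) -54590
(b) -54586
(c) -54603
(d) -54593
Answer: d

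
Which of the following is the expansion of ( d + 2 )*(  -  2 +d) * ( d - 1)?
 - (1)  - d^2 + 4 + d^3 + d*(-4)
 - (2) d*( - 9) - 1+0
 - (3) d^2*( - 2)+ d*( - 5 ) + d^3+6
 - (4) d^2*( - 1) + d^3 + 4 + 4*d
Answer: 1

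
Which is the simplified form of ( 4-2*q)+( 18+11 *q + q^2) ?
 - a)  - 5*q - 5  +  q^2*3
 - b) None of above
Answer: b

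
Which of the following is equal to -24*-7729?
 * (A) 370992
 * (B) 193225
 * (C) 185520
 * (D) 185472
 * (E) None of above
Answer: E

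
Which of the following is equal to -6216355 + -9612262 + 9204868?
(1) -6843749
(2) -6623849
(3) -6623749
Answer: 3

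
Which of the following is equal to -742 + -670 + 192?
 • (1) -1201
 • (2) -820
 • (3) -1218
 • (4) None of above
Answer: 4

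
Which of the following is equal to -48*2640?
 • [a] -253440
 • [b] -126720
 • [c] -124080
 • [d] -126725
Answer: b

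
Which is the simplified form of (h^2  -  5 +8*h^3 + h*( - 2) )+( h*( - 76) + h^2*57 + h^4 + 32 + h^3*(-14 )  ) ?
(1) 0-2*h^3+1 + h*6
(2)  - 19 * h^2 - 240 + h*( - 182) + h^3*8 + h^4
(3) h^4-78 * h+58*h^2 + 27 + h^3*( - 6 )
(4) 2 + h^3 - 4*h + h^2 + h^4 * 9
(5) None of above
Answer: 3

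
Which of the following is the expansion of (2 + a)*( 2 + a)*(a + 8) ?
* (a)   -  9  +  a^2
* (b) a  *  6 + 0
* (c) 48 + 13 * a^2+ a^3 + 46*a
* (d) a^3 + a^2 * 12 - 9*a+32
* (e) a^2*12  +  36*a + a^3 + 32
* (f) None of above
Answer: e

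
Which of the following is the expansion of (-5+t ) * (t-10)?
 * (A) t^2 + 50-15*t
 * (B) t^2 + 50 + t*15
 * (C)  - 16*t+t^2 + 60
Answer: A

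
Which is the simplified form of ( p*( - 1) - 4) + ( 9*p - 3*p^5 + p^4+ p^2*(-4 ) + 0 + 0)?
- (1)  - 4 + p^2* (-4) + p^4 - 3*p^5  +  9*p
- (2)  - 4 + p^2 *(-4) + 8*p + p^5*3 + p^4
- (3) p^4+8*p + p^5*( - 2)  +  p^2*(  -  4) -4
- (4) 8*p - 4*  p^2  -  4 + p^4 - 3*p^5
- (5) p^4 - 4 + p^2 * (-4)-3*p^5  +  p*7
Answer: 4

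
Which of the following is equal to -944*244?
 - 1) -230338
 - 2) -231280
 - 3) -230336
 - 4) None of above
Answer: 3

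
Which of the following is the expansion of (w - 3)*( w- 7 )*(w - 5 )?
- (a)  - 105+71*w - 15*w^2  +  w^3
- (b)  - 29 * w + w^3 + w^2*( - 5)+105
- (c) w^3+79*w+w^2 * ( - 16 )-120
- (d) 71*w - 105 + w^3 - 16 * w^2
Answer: a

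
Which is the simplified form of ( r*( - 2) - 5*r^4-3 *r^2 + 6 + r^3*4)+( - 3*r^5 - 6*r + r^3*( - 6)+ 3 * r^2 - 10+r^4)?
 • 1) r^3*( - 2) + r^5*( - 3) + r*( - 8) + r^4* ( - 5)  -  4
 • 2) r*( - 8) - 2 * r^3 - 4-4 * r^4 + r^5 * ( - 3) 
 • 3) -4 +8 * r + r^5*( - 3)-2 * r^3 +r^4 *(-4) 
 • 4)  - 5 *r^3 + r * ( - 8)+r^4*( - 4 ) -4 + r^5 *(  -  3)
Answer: 2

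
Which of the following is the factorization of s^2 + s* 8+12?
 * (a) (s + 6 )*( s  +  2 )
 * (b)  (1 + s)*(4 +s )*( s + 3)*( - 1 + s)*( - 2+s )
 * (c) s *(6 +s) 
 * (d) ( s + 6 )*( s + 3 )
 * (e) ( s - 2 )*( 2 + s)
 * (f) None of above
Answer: a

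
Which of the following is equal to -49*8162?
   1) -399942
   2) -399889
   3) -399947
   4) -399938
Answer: 4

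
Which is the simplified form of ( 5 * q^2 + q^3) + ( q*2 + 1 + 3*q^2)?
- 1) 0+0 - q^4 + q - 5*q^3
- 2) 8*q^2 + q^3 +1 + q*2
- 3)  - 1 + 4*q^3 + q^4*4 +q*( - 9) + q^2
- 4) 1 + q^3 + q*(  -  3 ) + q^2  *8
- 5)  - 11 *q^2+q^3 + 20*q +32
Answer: 2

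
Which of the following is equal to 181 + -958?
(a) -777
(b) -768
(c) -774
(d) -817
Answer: a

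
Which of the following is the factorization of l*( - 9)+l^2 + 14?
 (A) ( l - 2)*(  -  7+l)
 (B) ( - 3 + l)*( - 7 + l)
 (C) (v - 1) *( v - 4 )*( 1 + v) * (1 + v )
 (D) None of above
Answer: A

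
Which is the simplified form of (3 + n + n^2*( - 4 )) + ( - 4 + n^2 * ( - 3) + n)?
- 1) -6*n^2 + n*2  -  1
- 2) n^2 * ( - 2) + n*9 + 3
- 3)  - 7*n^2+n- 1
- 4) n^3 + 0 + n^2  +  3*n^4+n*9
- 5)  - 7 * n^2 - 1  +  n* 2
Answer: 5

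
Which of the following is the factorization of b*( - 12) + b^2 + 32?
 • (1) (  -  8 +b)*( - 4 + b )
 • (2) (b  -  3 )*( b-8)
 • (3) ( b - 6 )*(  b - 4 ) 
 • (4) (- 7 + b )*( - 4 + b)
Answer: 1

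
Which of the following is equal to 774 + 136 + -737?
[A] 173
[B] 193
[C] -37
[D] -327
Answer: A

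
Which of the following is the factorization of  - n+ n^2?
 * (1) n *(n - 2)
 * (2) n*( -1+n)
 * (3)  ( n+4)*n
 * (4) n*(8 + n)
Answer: 2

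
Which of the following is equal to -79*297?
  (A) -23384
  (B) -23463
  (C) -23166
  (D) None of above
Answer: B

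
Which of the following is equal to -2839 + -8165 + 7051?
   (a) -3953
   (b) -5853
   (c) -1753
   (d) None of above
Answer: a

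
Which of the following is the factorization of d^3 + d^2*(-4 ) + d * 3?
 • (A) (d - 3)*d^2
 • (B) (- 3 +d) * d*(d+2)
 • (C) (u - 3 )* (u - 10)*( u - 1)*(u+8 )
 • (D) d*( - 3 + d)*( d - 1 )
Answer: D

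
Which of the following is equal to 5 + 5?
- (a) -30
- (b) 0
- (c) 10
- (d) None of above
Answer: c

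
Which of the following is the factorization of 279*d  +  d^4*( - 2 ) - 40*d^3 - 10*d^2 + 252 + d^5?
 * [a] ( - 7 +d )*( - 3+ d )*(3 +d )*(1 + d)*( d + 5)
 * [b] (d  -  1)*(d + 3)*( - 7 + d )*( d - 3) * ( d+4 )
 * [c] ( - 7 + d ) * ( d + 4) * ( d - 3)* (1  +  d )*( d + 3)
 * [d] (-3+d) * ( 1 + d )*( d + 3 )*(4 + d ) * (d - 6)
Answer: c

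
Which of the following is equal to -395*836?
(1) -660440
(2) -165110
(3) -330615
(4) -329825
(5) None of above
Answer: 5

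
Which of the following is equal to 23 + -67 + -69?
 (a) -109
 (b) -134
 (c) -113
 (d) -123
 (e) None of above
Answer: c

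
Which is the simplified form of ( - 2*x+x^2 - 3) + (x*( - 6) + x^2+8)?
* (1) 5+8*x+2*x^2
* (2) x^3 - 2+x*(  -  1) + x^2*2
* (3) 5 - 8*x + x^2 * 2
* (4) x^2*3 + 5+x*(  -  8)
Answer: 3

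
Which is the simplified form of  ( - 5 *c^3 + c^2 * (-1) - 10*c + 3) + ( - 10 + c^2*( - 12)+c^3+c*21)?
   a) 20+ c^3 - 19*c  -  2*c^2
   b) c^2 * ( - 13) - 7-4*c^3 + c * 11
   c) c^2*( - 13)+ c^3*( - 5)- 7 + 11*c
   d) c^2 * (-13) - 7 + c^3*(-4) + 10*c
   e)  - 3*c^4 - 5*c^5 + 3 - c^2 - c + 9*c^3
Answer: b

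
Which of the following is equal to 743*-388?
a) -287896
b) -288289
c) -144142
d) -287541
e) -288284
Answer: e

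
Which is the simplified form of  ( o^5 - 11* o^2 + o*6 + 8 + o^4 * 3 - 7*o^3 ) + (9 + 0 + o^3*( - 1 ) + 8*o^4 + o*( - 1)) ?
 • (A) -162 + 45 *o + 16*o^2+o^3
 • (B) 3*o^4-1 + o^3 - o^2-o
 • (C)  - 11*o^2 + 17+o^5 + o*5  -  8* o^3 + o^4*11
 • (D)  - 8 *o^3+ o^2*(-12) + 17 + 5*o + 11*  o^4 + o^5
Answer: C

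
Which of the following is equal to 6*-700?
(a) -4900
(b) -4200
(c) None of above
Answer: b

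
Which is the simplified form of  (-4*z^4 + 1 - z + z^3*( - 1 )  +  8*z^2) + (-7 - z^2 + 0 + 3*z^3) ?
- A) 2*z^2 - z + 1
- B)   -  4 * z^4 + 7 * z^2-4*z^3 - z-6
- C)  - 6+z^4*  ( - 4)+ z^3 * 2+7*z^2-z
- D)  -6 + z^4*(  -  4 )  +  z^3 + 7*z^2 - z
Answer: C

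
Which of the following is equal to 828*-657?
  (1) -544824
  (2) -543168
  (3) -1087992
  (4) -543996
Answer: 4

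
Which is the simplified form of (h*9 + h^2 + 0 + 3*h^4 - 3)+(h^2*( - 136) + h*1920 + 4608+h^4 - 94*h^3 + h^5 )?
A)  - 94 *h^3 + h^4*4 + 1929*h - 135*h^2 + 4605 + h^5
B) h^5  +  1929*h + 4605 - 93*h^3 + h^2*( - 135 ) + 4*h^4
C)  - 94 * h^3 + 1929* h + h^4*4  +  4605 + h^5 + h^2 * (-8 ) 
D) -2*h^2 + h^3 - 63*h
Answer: A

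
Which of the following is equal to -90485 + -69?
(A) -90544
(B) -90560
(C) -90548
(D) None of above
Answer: D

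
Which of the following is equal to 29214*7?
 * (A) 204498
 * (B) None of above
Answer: A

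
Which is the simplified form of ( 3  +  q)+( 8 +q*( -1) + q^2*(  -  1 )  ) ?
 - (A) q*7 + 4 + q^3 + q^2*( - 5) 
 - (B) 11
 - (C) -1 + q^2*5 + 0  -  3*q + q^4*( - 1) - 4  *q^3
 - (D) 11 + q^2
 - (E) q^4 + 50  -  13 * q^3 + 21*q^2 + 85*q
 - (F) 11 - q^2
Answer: F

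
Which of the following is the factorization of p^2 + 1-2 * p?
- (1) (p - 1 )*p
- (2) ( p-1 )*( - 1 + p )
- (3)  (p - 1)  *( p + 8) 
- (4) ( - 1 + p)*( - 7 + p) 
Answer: 2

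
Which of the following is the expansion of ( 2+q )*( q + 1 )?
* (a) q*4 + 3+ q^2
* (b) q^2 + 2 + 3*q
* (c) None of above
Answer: b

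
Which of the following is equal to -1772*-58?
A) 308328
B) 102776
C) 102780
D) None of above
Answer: B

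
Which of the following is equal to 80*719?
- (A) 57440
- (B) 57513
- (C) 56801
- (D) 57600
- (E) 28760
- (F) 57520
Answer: F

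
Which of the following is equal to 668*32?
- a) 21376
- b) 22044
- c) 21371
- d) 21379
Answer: a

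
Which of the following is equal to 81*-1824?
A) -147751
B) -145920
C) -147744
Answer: C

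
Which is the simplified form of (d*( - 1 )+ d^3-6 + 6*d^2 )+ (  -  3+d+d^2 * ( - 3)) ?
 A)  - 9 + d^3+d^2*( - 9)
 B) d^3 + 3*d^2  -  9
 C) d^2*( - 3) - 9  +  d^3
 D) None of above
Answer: B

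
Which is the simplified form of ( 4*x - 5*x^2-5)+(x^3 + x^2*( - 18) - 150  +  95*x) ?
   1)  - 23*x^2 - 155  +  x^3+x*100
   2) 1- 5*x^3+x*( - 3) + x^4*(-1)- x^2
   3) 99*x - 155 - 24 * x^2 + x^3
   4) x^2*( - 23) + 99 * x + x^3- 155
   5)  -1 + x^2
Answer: 4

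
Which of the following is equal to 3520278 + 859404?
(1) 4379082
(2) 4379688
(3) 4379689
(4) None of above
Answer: 4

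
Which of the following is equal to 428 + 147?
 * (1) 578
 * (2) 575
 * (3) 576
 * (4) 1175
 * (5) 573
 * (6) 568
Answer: 2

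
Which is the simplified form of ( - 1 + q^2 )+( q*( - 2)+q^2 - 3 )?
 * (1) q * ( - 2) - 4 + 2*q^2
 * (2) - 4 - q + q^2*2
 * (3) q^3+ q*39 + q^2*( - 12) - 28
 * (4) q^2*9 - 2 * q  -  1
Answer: 1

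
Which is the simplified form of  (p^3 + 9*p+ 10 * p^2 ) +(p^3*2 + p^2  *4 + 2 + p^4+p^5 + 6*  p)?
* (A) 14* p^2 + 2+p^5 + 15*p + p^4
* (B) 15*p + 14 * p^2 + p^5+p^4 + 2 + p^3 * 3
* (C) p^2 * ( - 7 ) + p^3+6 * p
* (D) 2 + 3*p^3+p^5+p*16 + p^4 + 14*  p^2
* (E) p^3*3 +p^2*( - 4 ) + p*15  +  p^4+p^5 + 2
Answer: B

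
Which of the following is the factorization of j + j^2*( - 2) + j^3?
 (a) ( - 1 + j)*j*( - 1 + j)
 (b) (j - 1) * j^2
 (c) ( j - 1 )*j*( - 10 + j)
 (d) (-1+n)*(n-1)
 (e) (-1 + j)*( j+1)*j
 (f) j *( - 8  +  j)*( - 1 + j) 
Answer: a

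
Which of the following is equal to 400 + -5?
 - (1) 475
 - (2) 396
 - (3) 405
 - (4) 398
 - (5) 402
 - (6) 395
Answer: 6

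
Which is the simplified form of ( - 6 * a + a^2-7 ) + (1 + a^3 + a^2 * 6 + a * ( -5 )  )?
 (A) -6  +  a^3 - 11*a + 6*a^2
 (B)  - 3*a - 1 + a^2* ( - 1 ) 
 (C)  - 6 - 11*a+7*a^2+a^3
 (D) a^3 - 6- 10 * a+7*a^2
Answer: C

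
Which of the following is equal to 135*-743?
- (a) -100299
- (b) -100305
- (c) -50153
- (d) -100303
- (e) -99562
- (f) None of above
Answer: b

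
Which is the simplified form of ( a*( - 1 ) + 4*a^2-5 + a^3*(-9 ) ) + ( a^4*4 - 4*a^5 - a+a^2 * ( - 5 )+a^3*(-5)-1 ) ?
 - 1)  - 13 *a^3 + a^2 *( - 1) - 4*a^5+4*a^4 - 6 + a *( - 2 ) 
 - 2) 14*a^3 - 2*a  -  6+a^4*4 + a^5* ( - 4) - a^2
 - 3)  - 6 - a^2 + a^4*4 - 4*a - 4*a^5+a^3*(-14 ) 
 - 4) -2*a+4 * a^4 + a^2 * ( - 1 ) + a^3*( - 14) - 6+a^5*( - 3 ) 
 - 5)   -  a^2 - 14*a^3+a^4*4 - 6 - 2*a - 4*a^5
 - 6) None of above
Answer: 5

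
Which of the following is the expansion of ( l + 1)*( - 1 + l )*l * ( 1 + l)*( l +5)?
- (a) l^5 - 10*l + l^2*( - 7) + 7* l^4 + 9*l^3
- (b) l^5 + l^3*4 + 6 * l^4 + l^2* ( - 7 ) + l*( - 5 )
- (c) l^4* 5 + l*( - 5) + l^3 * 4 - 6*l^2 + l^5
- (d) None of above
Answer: d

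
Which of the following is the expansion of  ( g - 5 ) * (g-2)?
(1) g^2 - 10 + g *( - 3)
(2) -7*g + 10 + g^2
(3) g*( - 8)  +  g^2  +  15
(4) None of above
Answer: 2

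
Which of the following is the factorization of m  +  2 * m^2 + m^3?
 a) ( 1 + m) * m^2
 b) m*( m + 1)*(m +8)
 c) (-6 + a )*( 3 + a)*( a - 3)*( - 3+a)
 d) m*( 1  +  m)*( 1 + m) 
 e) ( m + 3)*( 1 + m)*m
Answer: d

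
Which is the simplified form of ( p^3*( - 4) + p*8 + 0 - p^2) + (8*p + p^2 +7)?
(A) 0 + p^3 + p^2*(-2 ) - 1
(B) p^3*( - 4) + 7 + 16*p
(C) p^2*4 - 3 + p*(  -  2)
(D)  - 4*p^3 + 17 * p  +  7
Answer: B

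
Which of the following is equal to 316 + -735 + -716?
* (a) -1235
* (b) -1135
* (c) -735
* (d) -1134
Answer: b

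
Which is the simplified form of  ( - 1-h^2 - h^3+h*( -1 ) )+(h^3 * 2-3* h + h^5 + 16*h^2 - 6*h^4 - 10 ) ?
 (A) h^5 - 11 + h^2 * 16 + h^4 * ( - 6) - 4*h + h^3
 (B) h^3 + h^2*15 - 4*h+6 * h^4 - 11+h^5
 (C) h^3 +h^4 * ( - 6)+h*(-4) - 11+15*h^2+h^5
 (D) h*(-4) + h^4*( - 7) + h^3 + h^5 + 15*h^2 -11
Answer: C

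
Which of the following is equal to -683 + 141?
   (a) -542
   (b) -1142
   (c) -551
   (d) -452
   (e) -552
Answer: a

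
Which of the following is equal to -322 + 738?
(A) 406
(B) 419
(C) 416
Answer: C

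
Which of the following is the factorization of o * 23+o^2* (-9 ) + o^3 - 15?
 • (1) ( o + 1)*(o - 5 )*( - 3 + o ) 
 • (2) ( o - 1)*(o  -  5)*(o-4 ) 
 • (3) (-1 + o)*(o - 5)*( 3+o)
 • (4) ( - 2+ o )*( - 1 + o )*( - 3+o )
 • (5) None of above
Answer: 5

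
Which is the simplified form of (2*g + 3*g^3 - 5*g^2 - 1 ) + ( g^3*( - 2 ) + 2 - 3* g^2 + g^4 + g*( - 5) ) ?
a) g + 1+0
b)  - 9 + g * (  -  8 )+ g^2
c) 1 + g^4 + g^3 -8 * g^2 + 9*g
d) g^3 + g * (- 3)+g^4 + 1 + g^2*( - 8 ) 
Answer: d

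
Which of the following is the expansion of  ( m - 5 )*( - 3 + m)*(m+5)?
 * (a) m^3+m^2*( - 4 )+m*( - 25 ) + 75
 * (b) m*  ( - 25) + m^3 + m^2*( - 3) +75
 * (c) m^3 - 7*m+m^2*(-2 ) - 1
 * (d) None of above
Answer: b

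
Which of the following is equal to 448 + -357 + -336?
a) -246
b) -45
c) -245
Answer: c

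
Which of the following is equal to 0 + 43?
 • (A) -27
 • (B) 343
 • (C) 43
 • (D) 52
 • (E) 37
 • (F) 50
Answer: C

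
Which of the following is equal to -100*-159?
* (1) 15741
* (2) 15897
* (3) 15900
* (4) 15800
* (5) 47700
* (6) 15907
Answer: 3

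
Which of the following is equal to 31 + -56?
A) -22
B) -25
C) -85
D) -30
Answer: B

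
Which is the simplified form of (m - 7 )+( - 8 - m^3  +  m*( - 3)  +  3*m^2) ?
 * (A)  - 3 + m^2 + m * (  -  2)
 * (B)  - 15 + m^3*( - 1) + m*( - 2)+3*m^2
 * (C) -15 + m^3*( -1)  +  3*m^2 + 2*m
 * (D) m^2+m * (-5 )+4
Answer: B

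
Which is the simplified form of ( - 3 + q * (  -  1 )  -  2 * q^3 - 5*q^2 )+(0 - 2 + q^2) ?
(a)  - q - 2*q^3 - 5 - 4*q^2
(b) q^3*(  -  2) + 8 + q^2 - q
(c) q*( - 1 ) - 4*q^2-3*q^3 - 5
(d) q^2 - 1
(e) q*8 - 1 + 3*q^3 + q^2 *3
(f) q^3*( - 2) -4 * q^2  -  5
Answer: a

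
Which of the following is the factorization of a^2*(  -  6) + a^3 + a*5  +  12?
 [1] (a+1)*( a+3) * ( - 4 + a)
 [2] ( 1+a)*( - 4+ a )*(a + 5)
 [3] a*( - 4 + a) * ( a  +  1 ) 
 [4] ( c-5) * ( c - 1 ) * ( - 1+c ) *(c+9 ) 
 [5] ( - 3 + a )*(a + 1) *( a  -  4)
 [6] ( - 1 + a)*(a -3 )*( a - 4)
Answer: 5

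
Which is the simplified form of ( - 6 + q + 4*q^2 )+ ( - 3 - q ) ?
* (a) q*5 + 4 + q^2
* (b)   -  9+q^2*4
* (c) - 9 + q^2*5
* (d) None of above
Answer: b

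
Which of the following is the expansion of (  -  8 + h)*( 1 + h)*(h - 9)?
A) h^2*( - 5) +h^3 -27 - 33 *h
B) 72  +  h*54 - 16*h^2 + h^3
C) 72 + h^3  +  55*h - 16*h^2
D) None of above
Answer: C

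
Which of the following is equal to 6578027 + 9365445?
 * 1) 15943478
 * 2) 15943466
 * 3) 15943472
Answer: 3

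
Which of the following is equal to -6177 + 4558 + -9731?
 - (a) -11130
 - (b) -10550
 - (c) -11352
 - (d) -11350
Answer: d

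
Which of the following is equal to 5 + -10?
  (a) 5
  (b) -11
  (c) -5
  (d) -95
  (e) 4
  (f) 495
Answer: c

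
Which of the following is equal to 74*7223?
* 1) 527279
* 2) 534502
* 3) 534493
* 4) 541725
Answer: 2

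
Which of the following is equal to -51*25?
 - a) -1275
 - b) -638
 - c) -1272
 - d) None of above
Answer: a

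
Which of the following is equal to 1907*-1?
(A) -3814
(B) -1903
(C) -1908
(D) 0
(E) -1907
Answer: E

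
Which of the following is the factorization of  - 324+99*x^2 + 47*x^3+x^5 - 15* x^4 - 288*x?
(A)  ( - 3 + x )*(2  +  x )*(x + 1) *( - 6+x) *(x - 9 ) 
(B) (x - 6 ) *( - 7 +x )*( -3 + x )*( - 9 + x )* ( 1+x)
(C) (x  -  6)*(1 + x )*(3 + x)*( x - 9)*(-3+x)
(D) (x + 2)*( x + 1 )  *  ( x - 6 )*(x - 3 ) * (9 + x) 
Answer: A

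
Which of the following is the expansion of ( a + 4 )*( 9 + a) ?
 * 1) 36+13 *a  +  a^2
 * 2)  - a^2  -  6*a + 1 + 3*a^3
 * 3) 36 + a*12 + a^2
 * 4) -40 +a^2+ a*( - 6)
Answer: 1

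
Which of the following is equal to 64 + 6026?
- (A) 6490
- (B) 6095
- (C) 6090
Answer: C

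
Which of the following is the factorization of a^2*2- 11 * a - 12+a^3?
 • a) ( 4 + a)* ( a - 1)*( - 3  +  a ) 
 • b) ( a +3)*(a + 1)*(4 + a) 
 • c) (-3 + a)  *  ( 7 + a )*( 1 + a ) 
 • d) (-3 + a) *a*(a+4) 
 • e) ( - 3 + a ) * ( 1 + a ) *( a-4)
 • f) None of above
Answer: f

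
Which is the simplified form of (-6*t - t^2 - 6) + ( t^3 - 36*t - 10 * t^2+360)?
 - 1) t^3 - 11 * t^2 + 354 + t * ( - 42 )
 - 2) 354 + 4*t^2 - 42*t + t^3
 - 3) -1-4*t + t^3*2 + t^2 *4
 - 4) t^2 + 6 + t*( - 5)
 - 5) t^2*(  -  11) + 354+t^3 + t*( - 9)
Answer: 1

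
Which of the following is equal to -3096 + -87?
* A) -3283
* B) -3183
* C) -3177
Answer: B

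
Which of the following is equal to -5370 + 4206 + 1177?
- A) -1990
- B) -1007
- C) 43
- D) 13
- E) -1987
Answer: D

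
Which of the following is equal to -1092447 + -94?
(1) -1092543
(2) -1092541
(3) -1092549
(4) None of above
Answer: 2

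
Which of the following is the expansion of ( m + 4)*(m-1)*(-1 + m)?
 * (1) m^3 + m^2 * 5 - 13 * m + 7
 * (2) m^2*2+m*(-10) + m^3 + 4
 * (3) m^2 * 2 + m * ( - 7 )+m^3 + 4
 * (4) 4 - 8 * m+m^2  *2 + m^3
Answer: 3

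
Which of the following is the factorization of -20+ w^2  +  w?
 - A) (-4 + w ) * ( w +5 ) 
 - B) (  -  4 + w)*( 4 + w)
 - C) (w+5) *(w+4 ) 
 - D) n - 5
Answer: A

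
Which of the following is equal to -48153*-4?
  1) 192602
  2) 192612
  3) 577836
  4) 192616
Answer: 2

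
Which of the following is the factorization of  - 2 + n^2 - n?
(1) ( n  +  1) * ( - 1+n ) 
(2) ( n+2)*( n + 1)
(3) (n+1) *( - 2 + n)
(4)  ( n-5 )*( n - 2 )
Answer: 3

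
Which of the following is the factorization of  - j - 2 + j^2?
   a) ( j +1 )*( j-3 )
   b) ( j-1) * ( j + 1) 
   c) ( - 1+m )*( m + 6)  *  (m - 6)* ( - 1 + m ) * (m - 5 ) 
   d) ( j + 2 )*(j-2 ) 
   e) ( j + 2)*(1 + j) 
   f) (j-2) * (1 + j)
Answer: f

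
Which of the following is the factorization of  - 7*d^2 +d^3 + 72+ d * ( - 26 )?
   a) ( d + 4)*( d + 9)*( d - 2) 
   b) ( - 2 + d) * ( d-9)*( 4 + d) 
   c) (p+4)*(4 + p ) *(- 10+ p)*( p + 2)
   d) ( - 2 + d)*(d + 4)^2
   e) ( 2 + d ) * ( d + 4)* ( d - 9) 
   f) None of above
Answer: b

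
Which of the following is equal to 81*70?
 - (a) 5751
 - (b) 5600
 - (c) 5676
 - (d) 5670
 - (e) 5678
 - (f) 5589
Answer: d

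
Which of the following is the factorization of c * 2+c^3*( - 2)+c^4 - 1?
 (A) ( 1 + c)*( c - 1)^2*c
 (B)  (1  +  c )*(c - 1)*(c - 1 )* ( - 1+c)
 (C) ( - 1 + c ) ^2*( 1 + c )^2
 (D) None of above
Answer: B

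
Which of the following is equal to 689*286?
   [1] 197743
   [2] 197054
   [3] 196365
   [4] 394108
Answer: 2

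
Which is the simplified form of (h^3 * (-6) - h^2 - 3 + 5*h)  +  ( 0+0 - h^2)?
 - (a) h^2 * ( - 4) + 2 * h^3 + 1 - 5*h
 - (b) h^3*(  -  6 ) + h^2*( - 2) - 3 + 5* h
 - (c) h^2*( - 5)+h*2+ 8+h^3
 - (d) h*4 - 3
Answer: b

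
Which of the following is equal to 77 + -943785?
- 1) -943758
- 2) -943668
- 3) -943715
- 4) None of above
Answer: 4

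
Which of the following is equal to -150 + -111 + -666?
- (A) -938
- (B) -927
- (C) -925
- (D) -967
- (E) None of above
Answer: B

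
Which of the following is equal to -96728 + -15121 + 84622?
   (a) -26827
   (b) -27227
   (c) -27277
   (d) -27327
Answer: b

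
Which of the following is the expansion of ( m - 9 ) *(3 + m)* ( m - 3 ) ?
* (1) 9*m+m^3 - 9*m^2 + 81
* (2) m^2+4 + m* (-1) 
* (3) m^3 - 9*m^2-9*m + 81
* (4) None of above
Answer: 3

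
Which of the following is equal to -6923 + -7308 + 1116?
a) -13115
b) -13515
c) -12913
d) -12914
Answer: a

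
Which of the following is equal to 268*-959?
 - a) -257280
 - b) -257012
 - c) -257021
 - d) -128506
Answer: b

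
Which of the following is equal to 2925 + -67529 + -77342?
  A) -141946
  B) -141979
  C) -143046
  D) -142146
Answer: A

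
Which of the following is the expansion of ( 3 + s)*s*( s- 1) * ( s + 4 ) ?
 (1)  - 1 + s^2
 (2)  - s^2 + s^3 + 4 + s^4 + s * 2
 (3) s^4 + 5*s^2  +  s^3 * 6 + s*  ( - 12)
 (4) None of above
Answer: 3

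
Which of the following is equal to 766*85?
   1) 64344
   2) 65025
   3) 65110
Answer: 3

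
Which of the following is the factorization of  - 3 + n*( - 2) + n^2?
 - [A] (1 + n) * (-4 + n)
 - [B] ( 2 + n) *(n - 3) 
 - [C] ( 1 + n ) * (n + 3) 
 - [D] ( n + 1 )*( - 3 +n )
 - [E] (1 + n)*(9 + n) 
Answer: D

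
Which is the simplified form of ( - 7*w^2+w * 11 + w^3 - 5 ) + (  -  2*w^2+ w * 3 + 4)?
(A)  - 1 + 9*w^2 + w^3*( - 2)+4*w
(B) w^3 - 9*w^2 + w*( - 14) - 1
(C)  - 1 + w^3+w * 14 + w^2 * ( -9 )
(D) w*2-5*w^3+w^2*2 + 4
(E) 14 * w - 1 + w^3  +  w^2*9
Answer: C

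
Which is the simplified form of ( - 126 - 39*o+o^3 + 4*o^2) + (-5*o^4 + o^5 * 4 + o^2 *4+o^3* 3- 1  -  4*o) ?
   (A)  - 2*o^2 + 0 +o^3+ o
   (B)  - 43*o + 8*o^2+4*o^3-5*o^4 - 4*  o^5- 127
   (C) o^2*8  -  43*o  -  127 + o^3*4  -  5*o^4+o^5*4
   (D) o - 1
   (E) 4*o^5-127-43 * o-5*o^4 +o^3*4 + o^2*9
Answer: C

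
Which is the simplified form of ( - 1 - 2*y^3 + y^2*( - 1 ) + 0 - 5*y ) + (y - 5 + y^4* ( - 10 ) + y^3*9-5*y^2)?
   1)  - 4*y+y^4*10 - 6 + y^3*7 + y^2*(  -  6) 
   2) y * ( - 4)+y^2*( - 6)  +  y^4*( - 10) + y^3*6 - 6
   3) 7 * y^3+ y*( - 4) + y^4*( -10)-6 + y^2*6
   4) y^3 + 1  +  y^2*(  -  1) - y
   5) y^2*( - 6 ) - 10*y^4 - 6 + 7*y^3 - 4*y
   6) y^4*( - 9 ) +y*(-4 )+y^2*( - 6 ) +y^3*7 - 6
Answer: 5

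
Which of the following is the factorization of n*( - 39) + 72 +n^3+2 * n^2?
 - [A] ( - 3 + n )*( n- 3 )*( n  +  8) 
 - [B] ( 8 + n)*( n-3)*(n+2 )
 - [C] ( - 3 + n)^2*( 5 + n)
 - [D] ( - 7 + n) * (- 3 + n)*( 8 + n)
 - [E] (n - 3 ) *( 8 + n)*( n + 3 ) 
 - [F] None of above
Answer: A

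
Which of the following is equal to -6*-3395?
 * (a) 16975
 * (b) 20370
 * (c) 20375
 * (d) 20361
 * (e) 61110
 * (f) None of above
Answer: b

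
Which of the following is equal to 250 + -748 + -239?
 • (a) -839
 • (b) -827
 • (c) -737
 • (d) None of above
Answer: c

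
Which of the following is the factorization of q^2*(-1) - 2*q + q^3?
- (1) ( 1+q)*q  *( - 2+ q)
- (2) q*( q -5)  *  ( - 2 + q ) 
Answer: 1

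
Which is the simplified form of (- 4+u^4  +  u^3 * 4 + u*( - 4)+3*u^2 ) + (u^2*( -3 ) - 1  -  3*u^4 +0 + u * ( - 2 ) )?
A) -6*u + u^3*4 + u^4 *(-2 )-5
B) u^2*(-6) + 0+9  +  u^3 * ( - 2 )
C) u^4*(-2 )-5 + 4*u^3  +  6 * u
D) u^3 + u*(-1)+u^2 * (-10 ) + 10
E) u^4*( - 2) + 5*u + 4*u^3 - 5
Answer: A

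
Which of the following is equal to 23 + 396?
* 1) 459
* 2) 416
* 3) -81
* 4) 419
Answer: 4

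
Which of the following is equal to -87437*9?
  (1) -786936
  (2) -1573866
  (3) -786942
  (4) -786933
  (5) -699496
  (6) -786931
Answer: 4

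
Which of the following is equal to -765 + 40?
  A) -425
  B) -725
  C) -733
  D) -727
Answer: B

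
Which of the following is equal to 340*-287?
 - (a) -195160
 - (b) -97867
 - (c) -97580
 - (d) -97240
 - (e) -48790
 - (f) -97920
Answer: c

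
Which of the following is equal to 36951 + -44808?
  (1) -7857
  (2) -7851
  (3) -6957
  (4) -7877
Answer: 1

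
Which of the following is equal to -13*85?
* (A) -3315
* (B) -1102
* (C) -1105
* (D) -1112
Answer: C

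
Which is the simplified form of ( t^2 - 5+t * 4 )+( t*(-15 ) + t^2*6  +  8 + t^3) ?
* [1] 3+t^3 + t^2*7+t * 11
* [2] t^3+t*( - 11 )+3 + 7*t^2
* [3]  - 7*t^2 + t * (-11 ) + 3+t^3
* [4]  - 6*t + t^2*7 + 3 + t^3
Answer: 2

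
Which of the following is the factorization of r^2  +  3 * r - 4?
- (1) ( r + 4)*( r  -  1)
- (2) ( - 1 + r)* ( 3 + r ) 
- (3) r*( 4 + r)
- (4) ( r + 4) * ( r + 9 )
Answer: 1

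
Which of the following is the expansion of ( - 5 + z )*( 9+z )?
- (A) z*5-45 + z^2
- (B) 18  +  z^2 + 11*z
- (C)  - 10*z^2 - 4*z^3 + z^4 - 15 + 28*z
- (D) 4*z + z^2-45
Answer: D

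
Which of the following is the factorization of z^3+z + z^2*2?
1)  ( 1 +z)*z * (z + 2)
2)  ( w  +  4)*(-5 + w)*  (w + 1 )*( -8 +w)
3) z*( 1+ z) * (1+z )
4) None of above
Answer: 3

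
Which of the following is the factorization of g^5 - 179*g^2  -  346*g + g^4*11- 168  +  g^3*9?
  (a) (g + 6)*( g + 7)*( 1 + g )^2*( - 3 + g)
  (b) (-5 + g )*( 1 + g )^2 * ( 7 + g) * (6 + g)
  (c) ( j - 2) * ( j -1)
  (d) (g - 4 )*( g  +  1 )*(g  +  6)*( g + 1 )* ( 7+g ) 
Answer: d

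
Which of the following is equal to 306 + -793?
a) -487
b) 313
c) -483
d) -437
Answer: a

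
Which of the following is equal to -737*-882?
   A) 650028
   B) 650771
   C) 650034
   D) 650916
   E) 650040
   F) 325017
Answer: C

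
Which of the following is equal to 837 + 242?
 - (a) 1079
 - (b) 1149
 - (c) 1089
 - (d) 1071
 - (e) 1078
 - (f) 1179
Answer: a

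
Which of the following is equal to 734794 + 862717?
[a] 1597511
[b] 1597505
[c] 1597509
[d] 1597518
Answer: a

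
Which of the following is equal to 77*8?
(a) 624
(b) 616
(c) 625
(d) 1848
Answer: b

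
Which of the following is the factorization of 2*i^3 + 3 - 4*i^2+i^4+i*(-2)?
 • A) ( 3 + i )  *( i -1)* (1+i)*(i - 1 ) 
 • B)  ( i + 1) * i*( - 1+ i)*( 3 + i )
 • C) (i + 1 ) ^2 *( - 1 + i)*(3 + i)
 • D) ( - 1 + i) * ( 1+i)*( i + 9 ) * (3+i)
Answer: A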